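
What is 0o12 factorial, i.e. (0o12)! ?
Convert 0o12 (octal) → 1×8 + 2 = 10 (decimal)
Compute 10! = 3628800
3628800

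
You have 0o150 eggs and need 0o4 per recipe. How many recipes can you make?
Convert 0o150 (octal) → 1×64 + 5×8 = 104 (decimal)
Convert 0o4 (octal) → 4 (decimal)
Compute 104 ÷ 4 = 26
26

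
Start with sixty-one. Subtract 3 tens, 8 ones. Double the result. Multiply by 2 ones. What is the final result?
Convert sixty-one (English words) → 61 (decimal)
Start: 61
Convert 3 tens, 8 ones (place-value notation) → 3×10 + 8 = 38 (decimal)
61 - 38 = 23
23 × 2 = 46
Convert 2 ones (place-value notation) → 2 (decimal)
46 × 2 = 92
92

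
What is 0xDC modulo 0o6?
Convert 0xDC (hexadecimal) → 13×16 + 12 = 220 (decimal)
Convert 0o6 (octal) → 6 (decimal)
Compute 220 mod 6 = 4
4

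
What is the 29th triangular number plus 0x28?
The 29th triangular number = 29×30/2 = 435
Convert 0x28 (hexadecimal) → 2×16 + 8 = 40 (decimal)
Compute 435 + 40 = 475
475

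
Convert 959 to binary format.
Convert 959 (decimal) → 959 = 512 + 256 + 128 + 32 + 16 + 8 + 4 + 2 + 1 → 0b1110111111 (binary)
0b1110111111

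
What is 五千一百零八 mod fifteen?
Convert 五千一百零八 (Chinese numeral) → 5×1000 + 1×100 + 8 = 5108 (decimal)
Convert fifteen (English words) → 15 (decimal)
Compute 5108 mod 15 = 8
8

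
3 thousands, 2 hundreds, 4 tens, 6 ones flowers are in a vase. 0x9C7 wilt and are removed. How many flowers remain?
Convert 3 thousands, 2 hundreds, 4 tens, 6 ones (place-value notation) → 3×1000 + 2×100 + 4×10 + 6 = 3246 (decimal)
Convert 0x9C7 (hexadecimal) → 9×256 + 12×16 + 7 = 2503 (decimal)
Compute 3246 - 2503 = 743
743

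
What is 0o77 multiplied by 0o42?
Convert 0o77 (octal) → 7×8 + 7 = 63 (decimal)
Convert 0o42 (octal) → 4×8 + 2 = 34 (decimal)
Compute 63 × 34 = 2142
2142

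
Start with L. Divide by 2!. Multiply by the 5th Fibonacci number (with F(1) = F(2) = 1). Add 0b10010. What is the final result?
Convert L (Roman numeral) → 50 (decimal)
Start: 50
Convert 2! (factorial) → 2 (decimal)
50 ÷ 2 = 25
Convert the 5th Fibonacci number (with F(1) = F(2) = 1) (Fibonacci index) → 1, 1, 2, 3, 5 → 5 (decimal)
25 × 5 = 125
Convert 0b10010 (binary) → 16 + 2 = 18 (decimal)
125 + 18 = 143
143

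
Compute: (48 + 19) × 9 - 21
Parentheses first: 48 + 19 = 67
Multiply: 67 × 9 = 603
Subtract: 603 - 21 = 582
582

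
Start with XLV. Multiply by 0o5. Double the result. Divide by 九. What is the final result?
Convert XLV (Roman numeral) → 40 + 5 = 45 (decimal)
Start: 45
Convert 0o5 (octal) → 5 (decimal)
45 × 5 = 225
225 × 2 = 450
Convert 九 (Chinese numeral) → 9 (decimal)
450 ÷ 9 = 50
50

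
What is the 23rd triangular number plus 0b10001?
The 23rd triangular number = 23×24/2 = 276
Convert 0b10001 (binary) → 16 + 1 = 17 (decimal)
Compute 276 + 17 = 293
293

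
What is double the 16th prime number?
The 16th prime number = 53
Compute 53 × 2 = 106
106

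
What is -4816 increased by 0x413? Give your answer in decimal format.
Convert 0x413 (hexadecimal) → 4×256 + 1×16 + 3 = 1043 (decimal)
Compute -4816 + 1043 = -3773
-3773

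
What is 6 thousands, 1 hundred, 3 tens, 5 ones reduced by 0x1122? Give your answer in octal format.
Convert 6 thousands, 1 hundred, 3 tens, 5 ones (place-value notation) → 6×1000 + 1×100 + 3×10 + 5 = 6135 (decimal)
Convert 0x1122 (hexadecimal) → 1×4096 + 1×256 + 2×16 + 2 = 4386 (decimal)
Compute 6135 - 4386 = 1749
Convert 1749 (decimal) → 1749 = 3×512 + 3×64 + 2×8 + 5 → 0o3325 (octal)
0o3325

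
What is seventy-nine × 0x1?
Convert seventy-nine (English words) → 79 (decimal)
Convert 0x1 (hexadecimal) → 1 (decimal)
Compute 79 × 1 = 79
79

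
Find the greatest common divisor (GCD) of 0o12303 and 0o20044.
Convert 0o12303 (octal) → 1×4096 + 2×512 + 3×64 + 3 = 5315 (decimal)
Convert 0o20044 (octal) → 2×4096 + 4×8 + 4 = 8228 (decimal)
Compute gcd(5315, 8228) = 1
1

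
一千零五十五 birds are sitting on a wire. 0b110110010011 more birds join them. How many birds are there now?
Convert 一千零五十五 (Chinese numeral) → 1×1000 + 5×10 + 5 = 1055 (decimal)
Convert 0b110110010011 (binary) → 2048 + 1024 + 256 + 128 + 16 + 2 + 1 = 3475 (decimal)
Compute 1055 + 3475 = 4530
4530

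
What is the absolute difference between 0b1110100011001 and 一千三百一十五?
Convert 0b1110100011001 (binary) → 4096 + 2048 + 1024 + 256 + 16 + 8 + 1 = 7449 (decimal)
Convert 一千三百一十五 (Chinese numeral) → 1×1000 + 3×100 + 1×10 + 5 = 1315 (decimal)
Compute |7449 - 1315| = 6134
6134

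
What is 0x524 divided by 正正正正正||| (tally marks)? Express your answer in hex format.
Convert 0x524 (hexadecimal) → 5×256 + 2×16 + 4 = 1316 (decimal)
Convert 正正正正正||| (tally marks) → 5 + 5 + 5 + 5 + 5 + 3 = 28 (decimal)
Compute 1316 ÷ 28 = 47
Convert 47 (decimal) → 47 = 2×16 + 15 → 0x2F (hexadecimal)
0x2F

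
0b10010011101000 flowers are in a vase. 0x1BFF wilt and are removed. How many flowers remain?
Convert 0b10010011101000 (binary) → 8192 + 1024 + 128 + 64 + 32 + 8 = 9448 (decimal)
Convert 0x1BFF (hexadecimal) → 1×4096 + 11×256 + 15×16 + 15 = 7167 (decimal)
Compute 9448 - 7167 = 2281
2281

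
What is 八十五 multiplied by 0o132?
Convert 八十五 (Chinese numeral) → 8×10 + 5 = 85 (decimal)
Convert 0o132 (octal) → 1×64 + 3×8 + 2 = 90 (decimal)
Compute 85 × 90 = 7650
7650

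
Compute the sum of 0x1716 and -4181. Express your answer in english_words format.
Convert 0x1716 (hexadecimal) → 1×4096 + 7×256 + 1×16 + 6 = 5910 (decimal)
Compute 5910 + -4181 = 1729
Convert 1729 (decimal) → 1729 = 1×1000 + 7×100 + 29 → one thousand seven hundred twenty-nine (English words)
one thousand seven hundred twenty-nine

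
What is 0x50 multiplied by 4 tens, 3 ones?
Convert 0x50 (hexadecimal) → 5×16 = 80 (decimal)
Convert 4 tens, 3 ones (place-value notation) → 4×10 + 3 = 43 (decimal)
Compute 80 × 43 = 3440
3440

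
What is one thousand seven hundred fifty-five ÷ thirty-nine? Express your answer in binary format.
Convert one thousand seven hundred fifty-five (English words) → 1×1000 + 7×100 + 55 = 1755 (decimal)
Convert thirty-nine (English words) → 39 (decimal)
Compute 1755 ÷ 39 = 45
Convert 45 (decimal) → 45 = 32 + 8 + 4 + 1 → 0b101101 (binary)
0b101101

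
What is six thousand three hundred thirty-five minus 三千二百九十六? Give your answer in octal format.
Convert six thousand three hundred thirty-five (English words) → 6×1000 + 3×100 + 35 = 6335 (decimal)
Convert 三千二百九十六 (Chinese numeral) → 3×1000 + 2×100 + 9×10 + 6 = 3296 (decimal)
Compute 6335 - 3296 = 3039
Convert 3039 (decimal) → 3039 = 5×512 + 7×64 + 3×8 + 7 → 0o5737 (octal)
0o5737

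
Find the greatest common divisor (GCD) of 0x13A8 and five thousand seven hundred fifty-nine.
Convert 0x13A8 (hexadecimal) → 1×4096 + 3×256 + 10×16 + 8 = 5032 (decimal)
Convert five thousand seven hundred fifty-nine (English words) → 5×1000 + 7×100 + 59 = 5759 (decimal)
Compute gcd(5032, 5759) = 1
1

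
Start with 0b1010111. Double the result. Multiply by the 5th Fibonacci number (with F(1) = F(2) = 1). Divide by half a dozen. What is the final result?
Convert 0b1010111 (binary) → 64 + 16 + 4 + 2 + 1 = 87 (decimal)
Start: 87
87 × 2 = 174
Convert the 5th Fibonacci number (with F(1) = F(2) = 1) (Fibonacci index) → 1, 1, 2, 3, 5 → 5 (decimal)
174 × 5 = 870
Convert half a dozen (colloquial) → 6 (decimal)
870 ÷ 6 = 145
145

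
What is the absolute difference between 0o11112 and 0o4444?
Convert 0o11112 (octal) → 1×4096 + 1×512 + 1×64 + 1×8 + 2 = 4682 (decimal)
Convert 0o4444 (octal) → 4×512 + 4×64 + 4×8 + 4 = 2340 (decimal)
Compute |4682 - 2340| = 2342
2342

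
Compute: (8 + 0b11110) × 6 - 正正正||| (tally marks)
Convert 0b11110 (binary) → 16 + 8 + 4 + 2 = 30 (decimal)
Convert 正正正||| (tally marks) → 5 + 5 + 5 + 3 = 18 (decimal)
Expression in decimal: (8 + 30) × 6 - 18
Parentheses first: 8 + 30 = 38
Multiply: 38 × 6 = 228
Subtract: 228 - 18 = 210
210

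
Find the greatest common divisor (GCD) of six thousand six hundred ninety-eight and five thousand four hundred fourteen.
Convert six thousand six hundred ninety-eight (English words) → 6×1000 + 6×100 + 98 = 6698 (decimal)
Convert five thousand four hundred fourteen (English words) → 5×1000 + 4×100 + 14 = 5414 (decimal)
Compute gcd(6698, 5414) = 2
2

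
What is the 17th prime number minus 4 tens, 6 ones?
The 17th prime number = 59
Convert 4 tens, 6 ones (place-value notation) → 4×10 + 6 = 46 (decimal)
Compute 59 - 46 = 13
13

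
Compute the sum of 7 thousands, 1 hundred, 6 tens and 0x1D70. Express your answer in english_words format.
Convert 7 thousands, 1 hundred, 6 tens (place-value notation) → 7×1000 + 1×100 + 6×10 = 7160 (decimal)
Convert 0x1D70 (hexadecimal) → 1×4096 + 13×256 + 7×16 = 7536 (decimal)
Compute 7160 + 7536 = 14696
Convert 14696 (decimal) → 14696 = 14×1000 + 6×100 + 96 → fourteen thousand six hundred ninety-six (English words)
fourteen thousand six hundred ninety-six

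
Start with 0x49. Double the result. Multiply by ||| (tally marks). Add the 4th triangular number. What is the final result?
Convert 0x49 (hexadecimal) → 4×16 + 9 = 73 (decimal)
Start: 73
73 × 2 = 146
Convert ||| (tally marks) → 3 (decimal)
146 × 3 = 438
Convert the 4th triangular number (triangular index) → 4×5/2 = 10 (decimal)
438 + 10 = 448
448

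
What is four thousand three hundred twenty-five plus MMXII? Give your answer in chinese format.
Convert four thousand three hundred twenty-five (English words) → 4×1000 + 3×100 + 25 = 4325 (decimal)
Convert MMXII (Roman numeral) → 1000 + 1000 + 10 + 1 + 1 = 2012 (decimal)
Compute 4325 + 2012 = 6337
Convert 6337 (decimal) → 6337 = 6×1000 + 3×100 + 3×10 + 7 → 六千三百三十七 (Chinese numeral)
六千三百三十七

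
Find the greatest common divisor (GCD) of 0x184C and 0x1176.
Convert 0x184C (hexadecimal) → 1×4096 + 8×256 + 4×16 + 12 = 6220 (decimal)
Convert 0x1176 (hexadecimal) → 1×4096 + 1×256 + 7×16 + 6 = 4470 (decimal)
Compute gcd(6220, 4470) = 10
10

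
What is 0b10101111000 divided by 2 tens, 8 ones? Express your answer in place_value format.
Convert 0b10101111000 (binary) → 1024 + 256 + 64 + 32 + 16 + 8 = 1400 (decimal)
Convert 2 tens, 8 ones (place-value notation) → 2×10 + 8 = 28 (decimal)
Compute 1400 ÷ 28 = 50
Convert 50 (decimal) → 50 = 5×10 → 5 tens (place-value notation)
5 tens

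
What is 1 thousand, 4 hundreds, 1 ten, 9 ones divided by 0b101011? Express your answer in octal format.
Convert 1 thousand, 4 hundreds, 1 ten, 9 ones (place-value notation) → 1×1000 + 4×100 + 1×10 + 9 = 1419 (decimal)
Convert 0b101011 (binary) → 32 + 8 + 2 + 1 = 43 (decimal)
Compute 1419 ÷ 43 = 33
Convert 33 (decimal) → 33 = 4×8 + 1 → 0o41 (octal)
0o41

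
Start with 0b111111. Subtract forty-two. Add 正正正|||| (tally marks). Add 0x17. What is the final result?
Convert 0b111111 (binary) → 32 + 16 + 8 + 4 + 2 + 1 = 63 (decimal)
Start: 63
Convert forty-two (English words) → 42 (decimal)
63 - 42 = 21
Convert 正正正|||| (tally marks) → 5 + 5 + 5 + 4 = 19 (decimal)
21 + 19 = 40
Convert 0x17 (hexadecimal) → 1×16 + 7 = 23 (decimal)
40 + 23 = 63
63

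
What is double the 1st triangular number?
The 1st triangular number = 1×2/2 = 1
Compute 1 × 2 = 2
2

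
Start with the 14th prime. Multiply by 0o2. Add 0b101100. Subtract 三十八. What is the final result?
Convert the 14th prime (prime index) → 43 (decimal)
Start: 43
Convert 0o2 (octal) → 2 (decimal)
43 × 2 = 86
Convert 0b101100 (binary) → 32 + 8 + 4 = 44 (decimal)
86 + 44 = 130
Convert 三十八 (Chinese numeral) → 3×10 + 8 = 38 (decimal)
130 - 38 = 92
92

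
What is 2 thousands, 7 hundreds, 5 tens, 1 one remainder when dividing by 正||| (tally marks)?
Convert 2 thousands, 7 hundreds, 5 tens, 1 one (place-value notation) → 2×1000 + 7×100 + 5×10 + 1 = 2751 (decimal)
Convert 正||| (tally marks) → 5 + 3 = 8 (decimal)
Compute 2751 mod 8 = 7
7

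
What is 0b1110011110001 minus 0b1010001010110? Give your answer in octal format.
Convert 0b1110011110001 (binary) → 4096 + 2048 + 1024 + 128 + 64 + 32 + 16 + 1 = 7409 (decimal)
Convert 0b1010001010110 (binary) → 4096 + 1024 + 64 + 16 + 4 + 2 = 5206 (decimal)
Compute 7409 - 5206 = 2203
Convert 2203 (decimal) → 2203 = 4×512 + 2×64 + 3×8 + 3 → 0o4233 (octal)
0o4233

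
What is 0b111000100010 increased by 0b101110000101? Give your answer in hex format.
Convert 0b111000100010 (binary) → 2048 + 1024 + 512 + 32 + 2 = 3618 (decimal)
Convert 0b101110000101 (binary) → 2048 + 512 + 256 + 128 + 4 + 1 = 2949 (decimal)
Compute 3618 + 2949 = 6567
Convert 6567 (decimal) → 6567 = 1×4096 + 9×256 + 10×16 + 7 → 0x19A7 (hexadecimal)
0x19A7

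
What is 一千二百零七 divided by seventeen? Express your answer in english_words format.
Convert 一千二百零七 (Chinese numeral) → 1×1000 + 2×100 + 7 = 1207 (decimal)
Convert seventeen (English words) → 17 (decimal)
Compute 1207 ÷ 17 = 71
Convert 71 (decimal) → seventy-one (English words)
seventy-one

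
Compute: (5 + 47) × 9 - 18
Parentheses first: 5 + 47 = 52
Multiply: 52 × 9 = 468
Subtract: 468 - 18 = 450
450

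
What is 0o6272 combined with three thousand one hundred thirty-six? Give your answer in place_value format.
Convert 0o6272 (octal) → 6×512 + 2×64 + 7×8 + 2 = 3258 (decimal)
Convert three thousand one hundred thirty-six (English words) → 3×1000 + 1×100 + 36 = 3136 (decimal)
Compute 3258 + 3136 = 6394
Convert 6394 (decimal) → 6394 = 6×1000 + 3×100 + 9×10 + 4 → 6 thousands, 3 hundreds, 9 tens, 4 ones (place-value notation)
6 thousands, 3 hundreds, 9 tens, 4 ones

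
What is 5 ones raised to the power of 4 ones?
Convert 5 ones (place-value notation) → 5 (decimal)
Convert 4 ones (place-value notation) → 4 (decimal)
Compute 5 ^ 4 = 625
625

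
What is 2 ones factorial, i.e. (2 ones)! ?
Convert 2 ones (place-value notation) → 2 (decimal)
Compute 2! = 2
2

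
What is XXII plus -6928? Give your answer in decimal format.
Convert XXII (Roman numeral) → 10 + 10 + 1 + 1 = 22 (decimal)
Compute 22 + -6928 = -6906
-6906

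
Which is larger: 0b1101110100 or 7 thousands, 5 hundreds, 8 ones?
Convert 0b1101110100 (binary) → 512 + 256 + 64 + 32 + 16 + 4 = 884 (decimal)
Convert 7 thousands, 5 hundreds, 8 ones (place-value notation) → 7×1000 + 5×100 + 8 = 7508 (decimal)
Compare 884 vs 7508: larger = 7508
7508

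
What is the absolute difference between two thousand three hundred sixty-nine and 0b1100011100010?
Convert two thousand three hundred sixty-nine (English words) → 2×1000 + 3×100 + 69 = 2369 (decimal)
Convert 0b1100011100010 (binary) → 4096 + 2048 + 128 + 64 + 32 + 2 = 6370 (decimal)
Compute |2369 - 6370| = 4001
4001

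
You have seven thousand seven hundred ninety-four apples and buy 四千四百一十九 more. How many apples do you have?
Convert seven thousand seven hundred ninety-four (English words) → 7×1000 + 7×100 + 94 = 7794 (decimal)
Convert 四千四百一十九 (Chinese numeral) → 4×1000 + 4×100 + 1×10 + 9 = 4419 (decimal)
Compute 7794 + 4419 = 12213
12213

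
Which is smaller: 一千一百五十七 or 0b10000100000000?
Convert 一千一百五十七 (Chinese numeral) → 1×1000 + 1×100 + 5×10 + 7 = 1157 (decimal)
Convert 0b10000100000000 (binary) → 8192 + 256 = 8448 (decimal)
Compare 1157 vs 8448: smaller = 1157
1157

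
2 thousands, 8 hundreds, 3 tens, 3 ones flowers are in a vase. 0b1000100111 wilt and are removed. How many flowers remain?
Convert 2 thousands, 8 hundreds, 3 tens, 3 ones (place-value notation) → 2×1000 + 8×100 + 3×10 + 3 = 2833 (decimal)
Convert 0b1000100111 (binary) → 512 + 32 + 4 + 2 + 1 = 551 (decimal)
Compute 2833 - 551 = 2282
2282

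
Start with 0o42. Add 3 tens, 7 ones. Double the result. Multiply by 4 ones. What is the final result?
Convert 0o42 (octal) → 4×8 + 2 = 34 (decimal)
Start: 34
Convert 3 tens, 7 ones (place-value notation) → 3×10 + 7 = 37 (decimal)
34 + 37 = 71
71 × 2 = 142
Convert 4 ones (place-value notation) → 4 (decimal)
142 × 4 = 568
568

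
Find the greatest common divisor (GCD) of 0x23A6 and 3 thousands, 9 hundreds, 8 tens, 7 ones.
Convert 0x23A6 (hexadecimal) → 2×4096 + 3×256 + 10×16 + 6 = 9126 (decimal)
Convert 3 thousands, 9 hundreds, 8 tens, 7 ones (place-value notation) → 3×1000 + 9×100 + 8×10 + 7 = 3987 (decimal)
Compute gcd(9126, 3987) = 9
9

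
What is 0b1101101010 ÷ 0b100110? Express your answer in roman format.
Convert 0b1101101010 (binary) → 512 + 256 + 64 + 32 + 8 + 2 = 874 (decimal)
Convert 0b100110 (binary) → 32 + 4 + 2 = 38 (decimal)
Compute 874 ÷ 38 = 23
Convert 23 (decimal) → 23 = 10 + 10 + 1 + 1 + 1 → XXIII (Roman numeral)
XXIII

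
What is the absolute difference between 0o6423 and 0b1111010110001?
Convert 0o6423 (octal) → 6×512 + 4×64 + 2×8 + 3 = 3347 (decimal)
Convert 0b1111010110001 (binary) → 4096 + 2048 + 1024 + 512 + 128 + 32 + 16 + 1 = 7857 (decimal)
Compute |3347 - 7857| = 4510
4510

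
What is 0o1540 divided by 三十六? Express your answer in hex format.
Convert 0o1540 (octal) → 1×512 + 5×64 + 4×8 = 864 (decimal)
Convert 三十六 (Chinese numeral) → 3×10 + 6 = 36 (decimal)
Compute 864 ÷ 36 = 24
Convert 24 (decimal) → 24 = 1×16 + 8 → 0x18 (hexadecimal)
0x18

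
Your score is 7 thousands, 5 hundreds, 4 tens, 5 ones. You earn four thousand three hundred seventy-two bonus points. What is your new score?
Convert 7 thousands, 5 hundreds, 4 tens, 5 ones (place-value notation) → 7×1000 + 5×100 + 4×10 + 5 = 7545 (decimal)
Convert four thousand three hundred seventy-two (English words) → 4×1000 + 3×100 + 72 = 4372 (decimal)
Compute 7545 + 4372 = 11917
11917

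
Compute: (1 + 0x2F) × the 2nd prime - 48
Convert 0x2F (hexadecimal) → 2×16 + 15 = 47 (decimal)
Convert the 2nd prime (prime index) → 3 (decimal)
Expression in decimal: (1 + 47) × 3 - 48
Parentheses first: 1 + 47 = 48
Multiply: 48 × 3 = 144
Subtract: 144 - 48 = 96
96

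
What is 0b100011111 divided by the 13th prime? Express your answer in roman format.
Convert 0b100011111 (binary) → 256 + 16 + 8 + 4 + 2 + 1 = 287 (decimal)
Convert the 13th prime (prime index) → 41 (decimal)
Compute 287 ÷ 41 = 7
Convert 7 (decimal) → 7 = 5 + 1 + 1 → VII (Roman numeral)
VII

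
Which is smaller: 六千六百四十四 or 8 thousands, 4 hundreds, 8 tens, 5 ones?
Convert 六千六百四十四 (Chinese numeral) → 6×1000 + 6×100 + 4×10 + 4 = 6644 (decimal)
Convert 8 thousands, 4 hundreds, 8 tens, 5 ones (place-value notation) → 8×1000 + 4×100 + 8×10 + 5 = 8485 (decimal)
Compare 6644 vs 8485: smaller = 6644
6644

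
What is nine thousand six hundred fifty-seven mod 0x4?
Convert nine thousand six hundred fifty-seven (English words) → 9×1000 + 6×100 + 57 = 9657 (decimal)
Convert 0x4 (hexadecimal) → 4 (decimal)
Compute 9657 mod 4 = 1
1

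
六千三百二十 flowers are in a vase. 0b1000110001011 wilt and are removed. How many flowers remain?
Convert 六千三百二十 (Chinese numeral) → 6×1000 + 3×100 + 2×10 = 6320 (decimal)
Convert 0b1000110001011 (binary) → 4096 + 256 + 128 + 8 + 2 + 1 = 4491 (decimal)
Compute 6320 - 4491 = 1829
1829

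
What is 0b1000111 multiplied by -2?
Convert 0b1000111 (binary) → 64 + 4 + 2 + 1 = 71 (decimal)
Compute 71 × -2 = -142
-142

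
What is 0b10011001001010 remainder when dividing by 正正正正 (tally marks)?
Convert 0b10011001001010 (binary) → 8192 + 1024 + 512 + 64 + 8 + 2 = 9802 (decimal)
Convert 正正正正 (tally marks) → 5 + 5 + 5 + 5 = 20 (decimal)
Compute 9802 mod 20 = 2
2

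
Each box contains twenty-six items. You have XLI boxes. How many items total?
Convert twenty-six (English words) → 26 (decimal)
Convert XLI (Roman numeral) → 40 + 1 = 41 (decimal)
Compute 26 × 41 = 1066
1066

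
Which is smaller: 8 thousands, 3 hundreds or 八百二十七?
Convert 8 thousands, 3 hundreds (place-value notation) → 8×1000 + 3×100 = 8300 (decimal)
Convert 八百二十七 (Chinese numeral) → 8×100 + 2×10 + 7 = 827 (decimal)
Compare 8300 vs 827: smaller = 827
827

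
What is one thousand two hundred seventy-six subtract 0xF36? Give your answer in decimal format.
Convert one thousand two hundred seventy-six (English words) → 1×1000 + 2×100 + 76 = 1276 (decimal)
Convert 0xF36 (hexadecimal) → 15×256 + 3×16 + 6 = 3894 (decimal)
Compute 1276 - 3894 = -2618
-2618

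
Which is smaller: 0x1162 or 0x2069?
Convert 0x1162 (hexadecimal) → 1×4096 + 1×256 + 6×16 + 2 = 4450 (decimal)
Convert 0x2069 (hexadecimal) → 2×4096 + 6×16 + 9 = 8297 (decimal)
Compare 4450 vs 8297: smaller = 4450
4450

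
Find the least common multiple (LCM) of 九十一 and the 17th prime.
Convert 九十一 (Chinese numeral) → 9×10 + 1 = 91 (decimal)
Convert the 17th prime (prime index) → 59 (decimal)
Compute lcm(91, 59) = 5369
5369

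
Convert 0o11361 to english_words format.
Convert 0o11361 (octal) → 1×4096 + 1×512 + 3×64 + 6×8 + 1 = 4849 (decimal)
Convert 4849 (decimal) → 4849 = 4×1000 + 8×100 + 49 → four thousand eight hundred forty-nine (English words)
four thousand eight hundred forty-nine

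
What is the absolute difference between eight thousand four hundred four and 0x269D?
Convert eight thousand four hundred four (English words) → 8×1000 + 4×100 + 4 = 8404 (decimal)
Convert 0x269D (hexadecimal) → 2×4096 + 6×256 + 9×16 + 13 = 9885 (decimal)
Compute |8404 - 9885| = 1481
1481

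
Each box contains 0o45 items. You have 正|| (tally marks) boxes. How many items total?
Convert 0o45 (octal) → 4×8 + 5 = 37 (decimal)
Convert 正|| (tally marks) → 5 + 2 = 7 (decimal)
Compute 37 × 7 = 259
259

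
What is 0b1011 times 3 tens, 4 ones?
Convert 0b1011 (binary) → 8 + 2 + 1 = 11 (decimal)
Convert 3 tens, 4 ones (place-value notation) → 3×10 + 4 = 34 (decimal)
Compute 11 × 34 = 374
374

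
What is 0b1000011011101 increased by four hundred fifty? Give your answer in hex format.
Convert 0b1000011011101 (binary) → 4096 + 128 + 64 + 16 + 8 + 4 + 1 = 4317 (decimal)
Convert four hundred fifty (English words) → 4×100 + 50 = 450 (decimal)
Compute 4317 + 450 = 4767
Convert 4767 (decimal) → 4767 = 1×4096 + 2×256 + 9×16 + 15 → 0x129F (hexadecimal)
0x129F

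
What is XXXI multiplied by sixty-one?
Convert XXXI (Roman numeral) → 10 + 10 + 10 + 1 = 31 (decimal)
Convert sixty-one (English words) → 61 (decimal)
Compute 31 × 61 = 1891
1891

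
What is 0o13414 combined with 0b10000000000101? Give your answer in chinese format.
Convert 0o13414 (octal) → 1×4096 + 3×512 + 4×64 + 1×8 + 4 = 5900 (decimal)
Convert 0b10000000000101 (binary) → 8192 + 4 + 1 = 8197 (decimal)
Compute 5900 + 8197 = 14097
Convert 14097 (decimal) → 14097 = 1×10000 + 4×1000 + 9×10 + 7 → 一万四千零九十七 (Chinese numeral)
一万四千零九十七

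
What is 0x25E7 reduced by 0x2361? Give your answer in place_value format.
Convert 0x25E7 (hexadecimal) → 2×4096 + 5×256 + 14×16 + 7 = 9703 (decimal)
Convert 0x2361 (hexadecimal) → 2×4096 + 3×256 + 6×16 + 1 = 9057 (decimal)
Compute 9703 - 9057 = 646
Convert 646 (decimal) → 646 = 6×100 + 4×10 + 6 → 6 hundreds, 4 tens, 6 ones (place-value notation)
6 hundreds, 4 tens, 6 ones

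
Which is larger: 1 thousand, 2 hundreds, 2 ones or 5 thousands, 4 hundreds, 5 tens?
Convert 1 thousand, 2 hundreds, 2 ones (place-value notation) → 1×1000 + 2×100 + 2 = 1202 (decimal)
Convert 5 thousands, 4 hundreds, 5 tens (place-value notation) → 5×1000 + 4×100 + 5×10 = 5450 (decimal)
Compare 1202 vs 5450: larger = 5450
5450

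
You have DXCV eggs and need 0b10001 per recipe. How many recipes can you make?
Convert DXCV (Roman numeral) → 500 + 90 + 5 = 595 (decimal)
Convert 0b10001 (binary) → 16 + 1 = 17 (decimal)
Compute 595 ÷ 17 = 35
35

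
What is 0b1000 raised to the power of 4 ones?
Convert 0b1000 (binary) → 8 (decimal)
Convert 4 ones (place-value notation) → 4 (decimal)
Compute 8 ^ 4 = 4096
4096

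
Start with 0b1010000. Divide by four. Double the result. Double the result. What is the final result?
Convert 0b1010000 (binary) → 64 + 16 = 80 (decimal)
Start: 80
Convert four (English words) → 4 (decimal)
80 ÷ 4 = 20
20 × 2 = 40
40 × 2 = 80
80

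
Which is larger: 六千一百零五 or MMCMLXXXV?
Convert 六千一百零五 (Chinese numeral) → 6×1000 + 1×100 + 5 = 6105 (decimal)
Convert MMCMLXXXV (Roman numeral) → 1000 + 1000 + 900 + 50 + 10 + 10 + 10 + 5 = 2985 (decimal)
Compare 6105 vs 2985: larger = 6105
6105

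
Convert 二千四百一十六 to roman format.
Convert 二千四百一十六 (Chinese numeral) → 2×1000 + 4×100 + 1×10 + 6 = 2416 (decimal)
Convert 2416 (decimal) → 2416 = 1000 + 1000 + 400 + 10 + 5 + 1 → MMCDXVI (Roman numeral)
MMCDXVI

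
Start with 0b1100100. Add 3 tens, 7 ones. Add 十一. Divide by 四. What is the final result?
Convert 0b1100100 (binary) → 64 + 32 + 4 = 100 (decimal)
Start: 100
Convert 3 tens, 7 ones (place-value notation) → 3×10 + 7 = 37 (decimal)
100 + 37 = 137
Convert 十一 (Chinese numeral) → 1×10 + 1 = 11 (decimal)
137 + 11 = 148
Convert 四 (Chinese numeral) → 4 (decimal)
148 ÷ 4 = 37
37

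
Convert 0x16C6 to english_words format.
Convert 0x16C6 (hexadecimal) → 1×4096 + 6×256 + 12×16 + 6 = 5830 (decimal)
Convert 5830 (decimal) → 5830 = 5×1000 + 8×100 + 30 → five thousand eight hundred thirty (English words)
five thousand eight hundred thirty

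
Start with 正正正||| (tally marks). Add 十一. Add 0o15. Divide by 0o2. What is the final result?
Convert 正正正||| (tally marks) → 5 + 5 + 5 + 3 = 18 (decimal)
Start: 18
Convert 十一 (Chinese numeral) → 1×10 + 1 = 11 (decimal)
18 + 11 = 29
Convert 0o15 (octal) → 1×8 + 5 = 13 (decimal)
29 + 13 = 42
Convert 0o2 (octal) → 2 (decimal)
42 ÷ 2 = 21
21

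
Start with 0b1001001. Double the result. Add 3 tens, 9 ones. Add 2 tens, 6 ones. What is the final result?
Convert 0b1001001 (binary) → 64 + 8 + 1 = 73 (decimal)
Start: 73
73 × 2 = 146
Convert 3 tens, 9 ones (place-value notation) → 3×10 + 9 = 39 (decimal)
146 + 39 = 185
Convert 2 tens, 6 ones (place-value notation) → 2×10 + 6 = 26 (decimal)
185 + 26 = 211
211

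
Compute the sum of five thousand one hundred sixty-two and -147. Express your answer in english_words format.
Convert five thousand one hundred sixty-two (English words) → 5×1000 + 1×100 + 62 = 5162 (decimal)
Compute 5162 + -147 = 5015
Convert 5015 (decimal) → 5015 = 5×1000 + 15 → five thousand fifteen (English words)
five thousand fifteen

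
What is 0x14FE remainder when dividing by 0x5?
Convert 0x14FE (hexadecimal) → 1×4096 + 4×256 + 15×16 + 14 = 5374 (decimal)
Convert 0x5 (hexadecimal) → 5 (decimal)
Compute 5374 mod 5 = 4
4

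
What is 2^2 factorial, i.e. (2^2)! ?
Convert 2^2 (power) → 4 (decimal)
Compute 4! = 24
24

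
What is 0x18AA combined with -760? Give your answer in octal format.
Convert 0x18AA (hexadecimal) → 1×4096 + 8×256 + 10×16 + 10 = 6314 (decimal)
Compute 6314 + -760 = 5554
Convert 5554 (decimal) → 5554 = 1×4096 + 2×512 + 6×64 + 6×8 + 2 → 0o12662 (octal)
0o12662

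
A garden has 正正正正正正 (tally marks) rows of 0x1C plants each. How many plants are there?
Convert 0x1C (hexadecimal) → 1×16 + 12 = 28 (decimal)
Convert 正正正正正正 (tally marks) → 5 + 5 + 5 + 5 + 5 + 5 = 30 (decimal)
Compute 28 × 30 = 840
840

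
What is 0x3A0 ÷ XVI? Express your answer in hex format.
Convert 0x3A0 (hexadecimal) → 3×256 + 10×16 = 928 (decimal)
Convert XVI (Roman numeral) → 10 + 5 + 1 = 16 (decimal)
Compute 928 ÷ 16 = 58
Convert 58 (decimal) → 58 = 3×16 + 10 → 0x3A (hexadecimal)
0x3A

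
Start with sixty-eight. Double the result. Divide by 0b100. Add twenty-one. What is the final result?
Convert sixty-eight (English words) → 68 (decimal)
Start: 68
68 × 2 = 136
Convert 0b100 (binary) → 4 (decimal)
136 ÷ 4 = 34
Convert twenty-one (English words) → 21 (decimal)
34 + 21 = 55
55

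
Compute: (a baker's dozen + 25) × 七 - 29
Convert a baker's dozen (colloquial) → 13 (decimal)
Convert 七 (Chinese numeral) → 7 (decimal)
Expression in decimal: (13 + 25) × 7 - 29
Parentheses first: 13 + 25 = 38
Multiply: 38 × 7 = 266
Subtract: 266 - 29 = 237
237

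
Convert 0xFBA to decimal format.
Convert 0xFBA (hexadecimal) → 15×256 + 11×16 + 10 = 4026 (decimal)
4026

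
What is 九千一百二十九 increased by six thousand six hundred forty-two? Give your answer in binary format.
Convert 九千一百二十九 (Chinese numeral) → 9×1000 + 1×100 + 2×10 + 9 = 9129 (decimal)
Convert six thousand six hundred forty-two (English words) → 6×1000 + 6×100 + 42 = 6642 (decimal)
Compute 9129 + 6642 = 15771
Convert 15771 (decimal) → 15771 = 8192 + 4096 + 2048 + 1024 + 256 + 128 + 16 + 8 + 2 + 1 → 0b11110110011011 (binary)
0b11110110011011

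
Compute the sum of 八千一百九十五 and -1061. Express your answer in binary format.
Convert 八千一百九十五 (Chinese numeral) → 8×1000 + 1×100 + 9×10 + 5 = 8195 (decimal)
Compute 8195 + -1061 = 7134
Convert 7134 (decimal) → 7134 = 4096 + 2048 + 512 + 256 + 128 + 64 + 16 + 8 + 4 + 2 → 0b1101111011110 (binary)
0b1101111011110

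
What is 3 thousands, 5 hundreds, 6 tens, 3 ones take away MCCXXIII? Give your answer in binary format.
Convert 3 thousands, 5 hundreds, 6 tens, 3 ones (place-value notation) → 3×1000 + 5×100 + 6×10 + 3 = 3563 (decimal)
Convert MCCXXIII (Roman numeral) → 1000 + 100 + 100 + 10 + 10 + 1 + 1 + 1 = 1223 (decimal)
Compute 3563 - 1223 = 2340
Convert 2340 (decimal) → 2340 = 2048 + 256 + 32 + 4 → 0b100100100100 (binary)
0b100100100100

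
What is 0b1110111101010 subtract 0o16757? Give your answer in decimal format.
Convert 0b1110111101010 (binary) → 4096 + 2048 + 1024 + 256 + 128 + 64 + 32 + 8 + 2 = 7658 (decimal)
Convert 0o16757 (octal) → 1×4096 + 6×512 + 7×64 + 5×8 + 7 = 7663 (decimal)
Compute 7658 - 7663 = -5
-5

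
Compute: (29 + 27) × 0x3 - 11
Convert 0x3 (hexadecimal) → 3 (decimal)
Expression in decimal: (29 + 27) × 3 - 11
Parentheses first: 29 + 27 = 56
Multiply: 56 × 3 = 168
Subtract: 168 - 11 = 157
157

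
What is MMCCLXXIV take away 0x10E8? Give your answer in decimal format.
Convert MMCCLXXIV (Roman numeral) → 1000 + 1000 + 100 + 100 + 50 + 10 + 10 + 4 = 2274 (decimal)
Convert 0x10E8 (hexadecimal) → 1×4096 + 14×16 + 8 = 4328 (decimal)
Compute 2274 - 4328 = -2054
-2054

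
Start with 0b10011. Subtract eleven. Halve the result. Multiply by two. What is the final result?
Convert 0b10011 (binary) → 16 + 2 + 1 = 19 (decimal)
Start: 19
Convert eleven (English words) → 11 (decimal)
19 - 11 = 8
8 ÷ 2 = 4
Convert two (English words) → 2 (decimal)
4 × 2 = 8
8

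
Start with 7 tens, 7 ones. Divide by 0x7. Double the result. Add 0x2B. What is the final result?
Convert 7 tens, 7 ones (place-value notation) → 7×10 + 7 = 77 (decimal)
Start: 77
Convert 0x7 (hexadecimal) → 7 (decimal)
77 ÷ 7 = 11
11 × 2 = 22
Convert 0x2B (hexadecimal) → 2×16 + 11 = 43 (decimal)
22 + 43 = 65
65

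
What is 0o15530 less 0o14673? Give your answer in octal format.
Convert 0o15530 (octal) → 1×4096 + 5×512 + 5×64 + 3×8 = 7000 (decimal)
Convert 0o14673 (octal) → 1×4096 + 4×512 + 6×64 + 7×8 + 3 = 6587 (decimal)
Compute 7000 - 6587 = 413
Convert 413 (decimal) → 413 = 6×64 + 3×8 + 5 → 0o635 (octal)
0o635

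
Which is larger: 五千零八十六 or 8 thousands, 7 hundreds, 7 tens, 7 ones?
Convert 五千零八十六 (Chinese numeral) → 5×1000 + 8×10 + 6 = 5086 (decimal)
Convert 8 thousands, 7 hundreds, 7 tens, 7 ones (place-value notation) → 8×1000 + 7×100 + 7×10 + 7 = 8777 (decimal)
Compare 5086 vs 8777: larger = 8777
8777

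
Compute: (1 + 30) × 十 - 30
Convert 十 (Chinese numeral) → 1×10 = 10 (decimal)
Expression in decimal: (1 + 30) × 10 - 30
Parentheses first: 1 + 30 = 31
Multiply: 31 × 10 = 310
Subtract: 310 - 30 = 280
280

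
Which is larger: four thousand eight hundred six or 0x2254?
Convert four thousand eight hundred six (English words) → 4×1000 + 8×100 + 6 = 4806 (decimal)
Convert 0x2254 (hexadecimal) → 2×4096 + 2×256 + 5×16 + 4 = 8788 (decimal)
Compare 4806 vs 8788: larger = 8788
8788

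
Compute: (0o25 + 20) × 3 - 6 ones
Convert 0o25 (octal) → 2×8 + 5 = 21 (decimal)
Convert 6 ones (place-value notation) → 6 (decimal)
Expression in decimal: (21 + 20) × 3 - 6
Parentheses first: 21 + 20 = 41
Multiply: 41 × 3 = 123
Subtract: 123 - 6 = 117
117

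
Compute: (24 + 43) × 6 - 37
Parentheses first: 24 + 43 = 67
Multiply: 67 × 6 = 402
Subtract: 402 - 37 = 365
365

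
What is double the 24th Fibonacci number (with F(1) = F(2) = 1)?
The 24th Fibonacci number (with F(1) = F(2) = 1) = 46368
Compute 46368 × 2 = 92736
92736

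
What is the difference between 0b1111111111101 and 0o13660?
Convert 0b1111111111101 (binary) → 4096 + 2048 + 1024 + 512 + 256 + 128 + 64 + 32 + 16 + 8 + 4 + 1 = 8189 (decimal)
Convert 0o13660 (octal) → 1×4096 + 3×512 + 6×64 + 6×8 = 6064 (decimal)
Difference: |8189 - 6064| = 2125
2125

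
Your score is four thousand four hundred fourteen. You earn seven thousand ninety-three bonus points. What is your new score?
Convert four thousand four hundred fourteen (English words) → 4×1000 + 4×100 + 14 = 4414 (decimal)
Convert seven thousand ninety-three (English words) → 7×1000 + 93 = 7093 (decimal)
Compute 4414 + 7093 = 11507
11507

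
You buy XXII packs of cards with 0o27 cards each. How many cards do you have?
Convert 0o27 (octal) → 2×8 + 7 = 23 (decimal)
Convert XXII (Roman numeral) → 10 + 10 + 1 + 1 = 22 (decimal)
Compute 23 × 22 = 506
506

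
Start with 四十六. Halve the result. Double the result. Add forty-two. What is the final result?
Convert 四十六 (Chinese numeral) → 4×10 + 6 = 46 (decimal)
Start: 46
46 ÷ 2 = 23
23 × 2 = 46
Convert forty-two (English words) → 42 (decimal)
46 + 42 = 88
88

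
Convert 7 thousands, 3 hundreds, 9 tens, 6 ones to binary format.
Convert 7 thousands, 3 hundreds, 9 tens, 6 ones (place-value notation) → 7×1000 + 3×100 + 9×10 + 6 = 7396 (decimal)
Convert 7396 (decimal) → 7396 = 4096 + 2048 + 1024 + 128 + 64 + 32 + 4 → 0b1110011100100 (binary)
0b1110011100100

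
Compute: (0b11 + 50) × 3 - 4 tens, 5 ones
Convert 0b11 (binary) → 2 + 1 = 3 (decimal)
Convert 4 tens, 5 ones (place-value notation) → 4×10 + 5 = 45 (decimal)
Expression in decimal: (3 + 50) × 3 - 45
Parentheses first: 3 + 50 = 53
Multiply: 53 × 3 = 159
Subtract: 159 - 45 = 114
114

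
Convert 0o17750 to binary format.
Convert 0o17750 (octal) → 1×4096 + 7×512 + 7×64 + 5×8 = 8168 (decimal)
Convert 8168 (decimal) → 8168 = 4096 + 2048 + 1024 + 512 + 256 + 128 + 64 + 32 + 8 → 0b1111111101000 (binary)
0b1111111101000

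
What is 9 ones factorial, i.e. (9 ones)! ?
Convert 9 ones (place-value notation) → 9 (decimal)
Compute 9! = 362880
362880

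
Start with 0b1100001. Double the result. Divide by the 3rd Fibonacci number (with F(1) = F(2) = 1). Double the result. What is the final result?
Convert 0b1100001 (binary) → 64 + 32 + 1 = 97 (decimal)
Start: 97
97 × 2 = 194
Convert the 3rd Fibonacci number (with F(1) = F(2) = 1) (Fibonacci index) → 1, 1, 2 → 2 (decimal)
194 ÷ 2 = 97
97 × 2 = 194
194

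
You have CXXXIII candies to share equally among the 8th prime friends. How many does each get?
Convert CXXXIII (Roman numeral) → 100 + 10 + 10 + 10 + 1 + 1 + 1 = 133 (decimal)
Convert the 8th prime (prime index) → 19 (decimal)
Compute 133 ÷ 19 = 7
7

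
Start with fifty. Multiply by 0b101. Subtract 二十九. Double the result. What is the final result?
Convert fifty (English words) → 50 (decimal)
Start: 50
Convert 0b101 (binary) → 4 + 1 = 5 (decimal)
50 × 5 = 250
Convert 二十九 (Chinese numeral) → 2×10 + 9 = 29 (decimal)
250 - 29 = 221
221 × 2 = 442
442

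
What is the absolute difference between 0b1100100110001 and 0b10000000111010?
Convert 0b1100100110001 (binary) → 4096 + 2048 + 256 + 32 + 16 + 1 = 6449 (decimal)
Convert 0b10000000111010 (binary) → 8192 + 32 + 16 + 8 + 2 = 8250 (decimal)
Compute |6449 - 8250| = 1801
1801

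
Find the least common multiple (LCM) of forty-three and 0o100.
Convert forty-three (English words) → 43 (decimal)
Convert 0o100 (octal) → 1×64 = 64 (decimal)
Compute lcm(43, 64) = 2752
2752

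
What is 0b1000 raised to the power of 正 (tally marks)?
Convert 0b1000 (binary) → 8 (decimal)
Convert 正 (tally marks) → 5 (decimal)
Compute 8 ^ 5 = 32768
32768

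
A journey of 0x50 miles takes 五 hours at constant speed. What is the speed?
Convert 0x50 (hexadecimal) → 5×16 = 80 (decimal)
Convert 五 (Chinese numeral) → 5 (decimal)
Compute 80 ÷ 5 = 16
16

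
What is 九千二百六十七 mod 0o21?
Convert 九千二百六十七 (Chinese numeral) → 9×1000 + 2×100 + 6×10 + 7 = 9267 (decimal)
Convert 0o21 (octal) → 2×8 + 1 = 17 (decimal)
Compute 9267 mod 17 = 2
2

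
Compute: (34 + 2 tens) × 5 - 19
Convert 2 tens (place-value notation) → 2×10 = 20 (decimal)
Expression in decimal: (34 + 20) × 5 - 19
Parentheses first: 34 + 20 = 54
Multiply: 54 × 5 = 270
Subtract: 270 - 19 = 251
251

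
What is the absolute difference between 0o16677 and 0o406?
Convert 0o16677 (octal) → 1×4096 + 6×512 + 6×64 + 7×8 + 7 = 7615 (decimal)
Convert 0o406 (octal) → 4×64 + 6 = 262 (decimal)
Compute |7615 - 262| = 7353
7353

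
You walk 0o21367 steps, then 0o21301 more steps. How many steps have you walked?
Convert 0o21367 (octal) → 2×4096 + 1×512 + 3×64 + 6×8 + 7 = 8951 (decimal)
Convert 0o21301 (octal) → 2×4096 + 1×512 + 3×64 + 1 = 8897 (decimal)
Compute 8951 + 8897 = 17848
17848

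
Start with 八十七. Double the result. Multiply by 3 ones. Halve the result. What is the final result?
Convert 八十七 (Chinese numeral) → 8×10 + 7 = 87 (decimal)
Start: 87
87 × 2 = 174
Convert 3 ones (place-value notation) → 3 (decimal)
174 × 3 = 522
522 ÷ 2 = 261
261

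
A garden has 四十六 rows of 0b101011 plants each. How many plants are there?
Convert 0b101011 (binary) → 32 + 8 + 2 + 1 = 43 (decimal)
Convert 四十六 (Chinese numeral) → 4×10 + 6 = 46 (decimal)
Compute 43 × 46 = 1978
1978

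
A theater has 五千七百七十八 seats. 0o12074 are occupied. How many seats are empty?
Convert 五千七百七十八 (Chinese numeral) → 5×1000 + 7×100 + 7×10 + 8 = 5778 (decimal)
Convert 0o12074 (octal) → 1×4096 + 2×512 + 7×8 + 4 = 5180 (decimal)
Compute 5778 - 5180 = 598
598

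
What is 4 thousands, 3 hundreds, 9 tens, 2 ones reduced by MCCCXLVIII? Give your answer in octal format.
Convert 4 thousands, 3 hundreds, 9 tens, 2 ones (place-value notation) → 4×1000 + 3×100 + 9×10 + 2 = 4392 (decimal)
Convert MCCCXLVIII (Roman numeral) → 1000 + 100 + 100 + 100 + 40 + 5 + 1 + 1 + 1 = 1348 (decimal)
Compute 4392 - 1348 = 3044
Convert 3044 (decimal) → 3044 = 5×512 + 7×64 + 4×8 + 4 → 0o5744 (octal)
0o5744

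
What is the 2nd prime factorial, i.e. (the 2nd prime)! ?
Convert the 2nd prime (prime index) → 3 (decimal)
Compute 3! = 6
6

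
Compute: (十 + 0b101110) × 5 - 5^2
Convert 十 (Chinese numeral) → 1×10 = 10 (decimal)
Convert 0b101110 (binary) → 32 + 8 + 4 + 2 = 46 (decimal)
Convert 5^2 (power) → 25 (decimal)
Expression in decimal: (10 + 46) × 5 - 25
Parentheses first: 10 + 46 = 56
Multiply: 56 × 5 = 280
Subtract: 280 - 25 = 255
255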